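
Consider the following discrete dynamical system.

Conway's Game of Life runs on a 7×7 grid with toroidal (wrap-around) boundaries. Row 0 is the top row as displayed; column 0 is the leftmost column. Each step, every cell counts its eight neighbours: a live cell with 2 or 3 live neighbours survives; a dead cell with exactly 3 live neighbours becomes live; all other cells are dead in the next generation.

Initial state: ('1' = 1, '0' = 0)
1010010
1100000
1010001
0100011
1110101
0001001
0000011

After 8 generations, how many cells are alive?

0) 1010010
1100000
1010001
0100011
1110101
0001001
0000011
1) 1000010
0010000
0010010
0001000
0111100
0111100
1000110
2) 0100110
0100001
0011000
0100000
0100000
1000000
1010010
3) 0110110
1101110
1110000
0100000
1100000
1000001
1000110
4) 0010000
0000010
0001101
0000000
0100001
0000010
1001100
5) 0001100
0001110
0000110
1000010
0000000
1000111
0001100
6) 0010000
0000000
0001000
0000111
1000100
0001111
0000001
7) 0000000
0000000
0000110
0001111
1000000
1001101
0001101
8) 0000000
0000000
0001001
0001001
1000000
1001101
1001101

13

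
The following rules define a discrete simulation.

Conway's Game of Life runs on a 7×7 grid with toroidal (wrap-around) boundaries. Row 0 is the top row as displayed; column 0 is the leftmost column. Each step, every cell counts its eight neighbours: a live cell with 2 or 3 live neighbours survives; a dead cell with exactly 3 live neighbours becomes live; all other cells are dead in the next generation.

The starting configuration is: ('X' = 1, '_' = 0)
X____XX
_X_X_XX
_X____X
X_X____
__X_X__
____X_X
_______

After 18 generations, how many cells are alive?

6

step 0: X____XX
_X_X_XX
_X____X
X_X____
__X_X__
____X_X
_______
step 1: X___XX_
_XX_X__
_X___XX
X_XX___
_X___X_
___X_X_
X______
step 2: X__XXXX
_XXXX__
____XXX
X_X_XX_
_X_X__X
____X_X
_____X_
step 3: XX____X
_XX____
X_____X
XXX____
_XXX__X
X___X_X
X__X___
step 4: ______X
__X____
______X
___X___
___X_XX
____XXX
_____X_
step 5: _______
_______
_______
____XXX
___X__X
_______
____X__
step 6: _______
_______
_____X_
____XXX
____X_X
_______
_______
step 7: _______
_______
____XXX
____X_X
____X_X
_______
_______
step 8: _______
_____X_
____X_X
X__XX_X
_______
_______
_______
step 9: _______
_____X_
X__XX_X
X__XX_X
_______
_______
_______
step 10: _______
____XXX
X__X___
X__XX_X
_______
_______
_______
step 11: _____X_
____XXX
X__X___
X__XX_X
_______
_______
_______
step 12: ____XXX
____XXX
X__X___
X__XX_X
_______
_______
_______
step 13: ____X_X
X__X___
X__X___
X__XX_X
_______
_______
_____X_
step 14: ____XXX
X__XX_X
XXXX___
X__XX_X
_______
_______
_____X_
step 15: X__X___
_______
_______
X__XX_X
_______
_______
____XXX
step 16: ____XXX
_______
_______
_______
_______
_____X_
____XXX
step 17: ____X_X
_____X_
_______
_______
_______
____XXX
_______
step 18: _____X_
_____X_
_______
_______
_____X_
_____X_
____X_X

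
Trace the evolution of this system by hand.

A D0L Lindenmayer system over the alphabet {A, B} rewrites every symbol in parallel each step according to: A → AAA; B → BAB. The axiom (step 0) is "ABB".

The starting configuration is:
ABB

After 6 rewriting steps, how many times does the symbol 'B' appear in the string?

[0] ABB
[1] AAABABBAB
[2] AAAAAAAAABABAAABABBABAAABAB
[3] AAAAAAAAAAAAAAAAAAAAAAAAAAABABAAABABAAAAAAAAABABAAABABBABAAABABAAAAAAAAABABAAABAB
[4] AAAAAAAAAAAAAAAAAAAAAAAAAAAAAAAAAAAAAAAAAAAAAAAAAAAAAAAAAA…ABABAAAAAAAAAAAAAAAAAAAAAAAAAAABABAAABABAAAAAAAAABABAAABAB  (len 243)
[5] AAAAAAAAAAAAAAAAAAAAAAAAAAAAAAAAAAAAAAAAAAAAAAAAAAAAAAAAAA…ABABAAAAAAAAAAAAAAAAAAAAAAAAAAABABAAABABAAAAAAAAABABAAABAB  (len 729)
[6] AAAAAAAAAAAAAAAAAAAAAAAAAAAAAAAAAAAAAAAAAAAAAAAAAAAAAAAAAA…ABABAAAAAAAAAAAAAAAAAAAAAAAAAAABABAAABABAAAAAAAAABABAAABAB  (len 2187)

128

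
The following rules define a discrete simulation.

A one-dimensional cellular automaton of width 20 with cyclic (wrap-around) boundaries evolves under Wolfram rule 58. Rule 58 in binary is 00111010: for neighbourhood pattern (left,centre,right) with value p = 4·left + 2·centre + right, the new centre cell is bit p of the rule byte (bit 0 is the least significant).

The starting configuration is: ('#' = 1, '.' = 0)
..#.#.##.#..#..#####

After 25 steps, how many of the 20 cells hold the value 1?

13

0) ..#.#.##.#..#..#####
1) ##.#.##.#.##.###....
2) #.#.##.#.##.##..#..#
3) .#.##.#.##.##.##.###
4) #.##.#.##.##.##.##..
5) .##.#.##.##.##.##.##
6) ##.#.##.##.##.##.##.
7) #.#.##.##.##.##.##.#
8) .#.##.##.##.##.##.##
9) #.##.##.##.##.##.##.
10) .##.##.##.##.##.##.#
11) ##.##.##.##.##.##.#.
12) #.##.##.##.##.##.#.#
13) .##.##.##.##.##.#.##
14) ##.##.##.##.##.#.##.
15) #.##.##.##.##.#.##.#
16) .##.##.##.##.#.##.##
17) ##.##.##.##.#.##.##.
18) #.##.##.##.#.##.##.#
19) .##.##.##.#.##.##.##
20) ##.##.##.#.##.##.##.
21) #.##.##.#.##.##.##.#
22) .##.##.#.##.##.##.##
23) ##.##.#.##.##.##.##.
24) #.##.#.##.##.##.##.#
25) .##.#.##.##.##.##.##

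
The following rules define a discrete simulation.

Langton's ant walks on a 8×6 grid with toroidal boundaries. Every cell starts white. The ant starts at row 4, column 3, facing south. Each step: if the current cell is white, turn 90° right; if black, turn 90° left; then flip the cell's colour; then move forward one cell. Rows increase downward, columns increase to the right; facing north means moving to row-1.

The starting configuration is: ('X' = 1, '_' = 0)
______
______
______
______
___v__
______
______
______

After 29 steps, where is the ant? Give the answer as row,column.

2,4

step 0: ______
______
______
______
___v__
______
______
______
step 1: ______
______
______
______
__<X__
______
______
______
step 2: ______
______
______
__^___
__XX__
______
______
______
step 3: ______
______
______
__X>__
__XX__
______
______
______
step 4: ______
______
______
__XX__
__Xv__
______
______
______
step 5: ______
______
______
__XX__
__X_>_
______
______
______
step 6: ______
______
______
__XX__
__X_X_
____v_
______
______
step 7: ______
______
______
__XX__
__X_X_
___<X_
______
______
step 8: ______
______
______
__XX__
__X^X_
___XX_
______
______
step 9: ______
______
______
__XX__
__XX>_
___XX_
______
______
step 10: ______
______
______
__XX^_
__XX__
___XX_
______
______
step 11: ______
______
______
__XXX>
__XX__
___XX_
______
______
step 12: ______
______
______
__XXXX
__XX_v
___XX_
______
______
step 13: ______
______
______
__XXXX
__XX<X
___XX_
______
______
step 14: ______
______
______
__XX^X
__XXXX
___XX_
______
______
step 15: ______
______
______
__X<_X
__XXXX
___XX_
______
______
step 16: ______
______
______
__X__X
__XvXX
___XX_
______
______
step 17: ______
______
______
__X__X
__X_>X
___XX_
______
______
step 18: ______
______
______
__X_^X
__X__X
___XX_
______
______
step 19: ______
______
______
__X_X>
__X__X
___XX_
______
______
step 20: ______
______
_____^
__X_X_
__X__X
___XX_
______
______
step 21: ______
______
>____X
__X_X_
__X__X
___XX_
______
______
step 22: ______
______
X____X
v_X_X_
__X__X
___XX_
______
______
step 23: ______
______
X____X
X_X_X<
__X__X
___XX_
______
______
step 24: ______
______
X____^
X_X_XX
__X__X
___XX_
______
______
step 25: ______
______
X___<_
X_X_XX
__X__X
___XX_
______
______
step 26: ______
____^_
X___X_
X_X_XX
__X__X
___XX_
______
______
step 27: ______
____X>
X___X_
X_X_XX
__X__X
___XX_
______
______
step 28: ______
____XX
X___Xv
X_X_XX
__X__X
___XX_
______
______
step 29: ______
____XX
X___<X
X_X_XX
__X__X
___XX_
______
______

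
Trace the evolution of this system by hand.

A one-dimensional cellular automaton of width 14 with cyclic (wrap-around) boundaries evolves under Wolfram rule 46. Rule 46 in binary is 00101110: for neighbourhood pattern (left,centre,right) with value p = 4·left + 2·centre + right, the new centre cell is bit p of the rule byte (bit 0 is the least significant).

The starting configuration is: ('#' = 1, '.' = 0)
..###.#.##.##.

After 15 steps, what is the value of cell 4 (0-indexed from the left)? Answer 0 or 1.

0

t=0: ..###.#.##.##.
t=1: .##..####.##..
t=2: ##..##...##...
t=3: #..##...##...#
t=4: ..##...##...##
t=5: .##...##...##.
t=6: ##...##...##..
t=7: #...##...##..#
t=8: ...##...##..##
t=9: ..##...##..##.
t=10: .##...##..##..
t=11: ##...##..##...
t=12: #...##..##...#
t=13: ...##..##...##
t=14: ..##..##...##.
t=15: .##..##...##..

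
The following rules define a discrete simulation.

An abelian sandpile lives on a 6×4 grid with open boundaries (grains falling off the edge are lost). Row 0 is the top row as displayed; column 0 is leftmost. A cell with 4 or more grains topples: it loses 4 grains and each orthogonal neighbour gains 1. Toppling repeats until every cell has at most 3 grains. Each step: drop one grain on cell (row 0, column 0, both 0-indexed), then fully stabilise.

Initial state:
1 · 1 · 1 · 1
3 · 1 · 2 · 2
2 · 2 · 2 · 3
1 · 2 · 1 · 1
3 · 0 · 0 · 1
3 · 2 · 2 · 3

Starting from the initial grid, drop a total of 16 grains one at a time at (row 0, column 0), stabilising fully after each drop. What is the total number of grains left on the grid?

k=0  1 · 1 · 1 · 1
3 · 1 · 2 · 2
2 · 2 · 2 · 3
1 · 2 · 1 · 1
3 · 0 · 0 · 1
3 · 2 · 2 · 3
k=1  2 · 1 · 1 · 1
3 · 1 · 2 · 2
2 · 2 · 2 · 3
1 · 2 · 1 · 1
3 · 0 · 0 · 1
3 · 2 · 2 · 3
k=2  3 · 1 · 1 · 1
3 · 1 · 2 · 2
2 · 2 · 2 · 3
1 · 2 · 1 · 1
3 · 0 · 0 · 1
3 · 2 · 2 · 3
k=3  1 · 2 · 1 · 1
0 · 2 · 2 · 2
3 · 2 · 2 · 3
1 · 2 · 1 · 1
3 · 0 · 0 · 1
3 · 2 · 2 · 3
k=4  2 · 2 · 1 · 1
0 · 2 · 2 · 2
3 · 2 · 2 · 3
1 · 2 · 1 · 1
3 · 0 · 0 · 1
3 · 2 · 2 · 3
k=5  3 · 2 · 1 · 1
0 · 2 · 2 · 2
3 · 2 · 2 · 3
1 · 2 · 1 · 1
3 · 0 · 0 · 1
3 · 2 · 2 · 3
k=6  0 · 3 · 1 · 1
1 · 2 · 2 · 2
3 · 2 · 2 · 3
1 · 2 · 1 · 1
3 · 0 · 0 · 1
3 · 2 · 2 · 3
k=7  1 · 3 · 1 · 1
1 · 2 · 2 · 2
3 · 2 · 2 · 3
1 · 2 · 1 · 1
3 · 0 · 0 · 1
3 · 2 · 2 · 3
k=8  2 · 3 · 1 · 1
1 · 2 · 2 · 2
3 · 2 · 2 · 3
1 · 2 · 1 · 1
3 · 0 · 0 · 1
3 · 2 · 2 · 3
k=9  3 · 3 · 1 · 1
1 · 2 · 2 · 2
3 · 2 · 2 · 3
1 · 2 · 1 · 1
3 · 0 · 0 · 1
3 · 2 · 2 · 3
k=10  1 · 0 · 2 · 1
2 · 3 · 2 · 2
3 · 2 · 2 · 3
1 · 2 · 1 · 1
3 · 0 · 0 · 1
3 · 2 · 2 · 3
k=11  2 · 0 · 2 · 1
2 · 3 · 2 · 2
3 · 2 · 2 · 3
1 · 2 · 1 · 1
3 · 0 · 0 · 1
3 · 2 · 2 · 3
k=12  3 · 0 · 2 · 1
2 · 3 · 2 · 2
3 · 2 · 2 · 3
1 · 2 · 1 · 1
3 · 0 · 0 · 1
3 · 2 · 2 · 3
k=13  0 · 1 · 2 · 1
3 · 3 · 2 · 2
3 · 2 · 2 · 3
1 · 2 · 1 · 1
3 · 0 · 0 · 1
3 · 2 · 2 · 3
k=14  1 · 1 · 2 · 1
3 · 3 · 2 · 2
3 · 2 · 2 · 3
1 · 2 · 1 · 1
3 · 0 · 0 · 1
3 · 2 · 2 · 3
k=15  2 · 1 · 2 · 1
3 · 3 · 2 · 2
3 · 2 · 2 · 3
1 · 2 · 1 · 1
3 · 0 · 0 · 1
3 · 2 · 2 · 3
k=16  3 · 1 · 2 · 1
3 · 3 · 2 · 2
3 · 2 · 2 · 3
1 · 2 · 1 · 1
3 · 0 · 0 · 1
3 · 2 · 2 · 3

46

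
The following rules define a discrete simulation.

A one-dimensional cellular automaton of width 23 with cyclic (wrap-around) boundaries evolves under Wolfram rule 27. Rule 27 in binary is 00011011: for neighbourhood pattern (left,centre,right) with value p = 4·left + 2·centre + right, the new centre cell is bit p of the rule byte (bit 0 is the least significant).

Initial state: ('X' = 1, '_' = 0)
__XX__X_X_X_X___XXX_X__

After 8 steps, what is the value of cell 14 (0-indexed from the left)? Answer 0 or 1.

gen 0: __XX__X_X_X_X___XXX_X__
gen 1: XXX_XX_______XXXX____XX
gen 2: ____X_XXXXXXXX___XXXXX_
gen 3: XXXX__X_______XXXX____X
gen 4: ____XX_XXXXXXXX___XXXXX
gen 5: XXXXX__X_______XXXX____
gen 6: X____XX_XXXXXXXX___XXXX
gen 7: _XXXXX__X_______XXXX___
gen 8: XX____XX_XXXXXXXX___XXX

1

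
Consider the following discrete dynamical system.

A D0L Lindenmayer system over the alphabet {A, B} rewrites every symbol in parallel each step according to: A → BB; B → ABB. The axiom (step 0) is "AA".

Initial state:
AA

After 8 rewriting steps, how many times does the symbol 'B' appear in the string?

3584

[0] AA
[1] BBBB
[2] ABBABBABBABB
[3] BBABBABBBBABBABBBBABBABBBBABBABB
[4] ABBABBBBABBABBBBABBABBABBABBBBABBABBBBABBABBABBABBBBABBABBBBABBABBABBABBBBABBABBBBABBABB
[5] BBABBABBBBABBABBABBABBBBABBABBBBABBABBABBABBBBABBABBBBABBA…ABBABBBBABBABBABBABBBBABBABBBBABBABBABBABBBBABBABBBBABBABB  (len 240)
[6] ABBABBBBABBABBBBABBABBABBABBBBABBABBBBABBABBBBABBABBBBABBA…ABBABBBBABBABBABBABBBBABBABBBBABBABBABBABBBBABBABBBBABBABB  (len 656)
[7] BBABBABBBBABBABBABBABBBBABBABBBBABBABBABBABBBBABBABBBBABBA…ABBABBBBABBABBABBABBBBABBABBBBABBABBABBABBBBABBABBBBABBABB  (len 1792)
[8] ABBABBBBABBABBBBABBABBABBABBBBABBABBBBABBABBBBABBABBBBABBA…ABBABBBBABBABBABBABBBBABBABBBBABBABBABBABBBBABBABBBBABBABB  (len 4896)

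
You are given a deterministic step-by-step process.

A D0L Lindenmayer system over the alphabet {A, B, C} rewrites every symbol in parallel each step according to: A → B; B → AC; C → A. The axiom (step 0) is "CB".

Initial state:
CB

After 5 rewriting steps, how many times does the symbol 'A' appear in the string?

3

gen 0: CB
gen 1: AAC
gen 2: BBA
gen 3: ACACB
gen 4: BABAAC
gen 5: ACBACBBA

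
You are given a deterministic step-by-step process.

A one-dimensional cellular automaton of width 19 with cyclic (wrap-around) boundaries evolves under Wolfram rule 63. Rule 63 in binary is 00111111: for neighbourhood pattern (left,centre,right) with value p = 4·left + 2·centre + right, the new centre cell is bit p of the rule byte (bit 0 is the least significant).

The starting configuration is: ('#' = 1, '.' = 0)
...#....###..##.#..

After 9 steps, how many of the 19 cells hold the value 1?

16

k=0  ...#....###..##.#..
k=1  #########..###.####
k=2  .........###..##...
k=3  ##########..###.###
k=4  ..........###..##..
k=5  ###########..###.##
k=6  ...........###..##.
k=7  ############..###.#
k=8  ............###..##
k=9  #############..###.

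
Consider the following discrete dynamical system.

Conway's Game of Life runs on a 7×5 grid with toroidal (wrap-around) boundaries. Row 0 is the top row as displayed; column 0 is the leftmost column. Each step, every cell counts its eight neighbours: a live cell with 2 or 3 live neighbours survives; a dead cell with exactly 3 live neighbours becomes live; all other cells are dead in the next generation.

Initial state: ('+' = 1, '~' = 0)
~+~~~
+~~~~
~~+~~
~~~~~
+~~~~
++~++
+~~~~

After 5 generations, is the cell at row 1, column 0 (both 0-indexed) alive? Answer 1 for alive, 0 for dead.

0

t=0: ~+~~~
+~~~~
~~+~~
~~~~~
+~~~~
++~++
+~~~~
t=1: ++~~~
~+~~~
~~~~~
~~~~~
++~~~
~+~~~
~~+~~
t=2: +++~~
++~~~
~~~~~
~~~~~
++~~~
+++~~
+~+~~
t=3: ~~+~+
+~+~~
~~~~~
~~~~~
+~+~~
~~+~+
~~~++
t=4: +++~+
~+~+~
~~~~~
~~~~~
~+~+~
+++~+
+~+~+
t=5: ~~~~~
~+~++
~~~~~
~~~~~
~+~++
~~~~~
~~~~~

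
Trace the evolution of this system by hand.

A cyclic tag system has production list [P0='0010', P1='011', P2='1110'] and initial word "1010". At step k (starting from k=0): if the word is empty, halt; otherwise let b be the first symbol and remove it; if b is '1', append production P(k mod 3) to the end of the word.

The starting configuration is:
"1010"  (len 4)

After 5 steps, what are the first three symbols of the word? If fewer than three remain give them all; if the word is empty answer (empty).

0) "1010"  (len 4)
1) "0100010"  (len 7)
2) "100010"  (len 6)
3) "000101110"  (len 9)
4) "00101110"  (len 8)
5) "0101110"  (len 7)

010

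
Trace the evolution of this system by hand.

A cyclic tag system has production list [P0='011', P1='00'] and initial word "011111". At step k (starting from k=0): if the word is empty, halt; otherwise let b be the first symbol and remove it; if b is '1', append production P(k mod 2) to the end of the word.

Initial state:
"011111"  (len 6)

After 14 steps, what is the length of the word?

gen 0: "011111"  (len 6)
gen 1: "11111"  (len 5)
gen 2: "111100"  (len 6)
gen 3: "11100011"  (len 8)
gen 4: "110001100"  (len 9)
gen 5: "10001100011"  (len 11)
gen 6: "000110001100"  (len 12)
gen 7: "00110001100"  (len 11)
gen 8: "0110001100"  (len 10)
gen 9: "110001100"  (len 9)
gen 10: "1000110000"  (len 10)
gen 11: "000110000011"  (len 12)
gen 12: "00110000011"  (len 11)
gen 13: "0110000011"  (len 10)
gen 14: "110000011"  (len 9)

9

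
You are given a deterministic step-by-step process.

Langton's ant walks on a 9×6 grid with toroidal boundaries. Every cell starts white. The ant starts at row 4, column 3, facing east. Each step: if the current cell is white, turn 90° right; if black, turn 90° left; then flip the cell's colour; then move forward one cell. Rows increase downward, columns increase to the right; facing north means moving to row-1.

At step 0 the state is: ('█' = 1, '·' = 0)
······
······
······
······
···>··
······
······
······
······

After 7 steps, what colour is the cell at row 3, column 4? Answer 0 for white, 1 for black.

1

k=0  ······
······
······
······
···>··
······
······
······
······
k=1  ······
······
······
······
···█··
···v··
······
······
······
k=2  ······
······
······
······
···█··
··<█··
······
······
······
k=3  ······
······
······
······
··^█··
··██··
······
······
······
k=4  ······
······
······
······
··█>··
··██··
······
······
······
k=5  ······
······
······
···^··
··█···
··██··
······
······
······
k=6  ······
······
······
···█>·
··█···
··██··
······
······
······
k=7  ······
······
······
···██·
··█·v·
··██··
······
······
······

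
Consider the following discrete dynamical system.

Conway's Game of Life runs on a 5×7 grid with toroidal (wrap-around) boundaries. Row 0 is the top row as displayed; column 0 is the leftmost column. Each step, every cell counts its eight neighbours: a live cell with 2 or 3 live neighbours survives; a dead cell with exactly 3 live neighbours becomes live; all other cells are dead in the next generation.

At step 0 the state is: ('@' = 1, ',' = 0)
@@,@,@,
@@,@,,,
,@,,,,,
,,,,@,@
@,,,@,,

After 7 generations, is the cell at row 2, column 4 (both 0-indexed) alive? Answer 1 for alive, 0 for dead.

t=0: @@,@,@,
@@,@,,,
,@,,,,,
,,,,@,@
@,,,@,,
t=1: ,,,@,,,
,,,,@,@
,@@,,,,
@,,,,@,
@@,@@,,
t=2: @,@@,@,
,,@@,,,
@@,,,@@
@,,@@,@
@@@@@,@
t=3: @,,,,@,
,,,@,@,
,@,,,@,
,,,,,,,
,,,,,,,
t=4: ,,,,@,@
,,,,,@,
,,,,@,,
,,,,,,,
,,,,,,,
t=5: ,,,,,@,
,,,,@@,
,,,,,,,
,,,,,,,
,,,,,,,
t=6: ,,,,@@,
,,,,@@,
,,,,,,,
,,,,,,,
,,,,,,,
t=7: ,,,,@@,
,,,,@@,
,,,,,,,
,,,,,,,
,,,,,,,

0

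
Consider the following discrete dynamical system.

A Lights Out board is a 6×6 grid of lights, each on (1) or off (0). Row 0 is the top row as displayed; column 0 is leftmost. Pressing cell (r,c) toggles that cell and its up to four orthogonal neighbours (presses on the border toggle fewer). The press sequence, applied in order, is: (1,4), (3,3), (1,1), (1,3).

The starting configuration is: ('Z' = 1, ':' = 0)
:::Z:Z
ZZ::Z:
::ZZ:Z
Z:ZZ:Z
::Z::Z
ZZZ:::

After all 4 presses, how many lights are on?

[0] :::Z:Z
ZZ::Z:
::ZZ:Z
Z:ZZ:Z
::Z::Z
ZZZ:::
[1] :::ZZZ
ZZ:Z:Z
::ZZZZ
Z:ZZ:Z
::Z::Z
ZZZ:::
[2] :::ZZZ
ZZ:Z:Z
::Z:ZZ
Z:::ZZ
::ZZ:Z
ZZZ:::
[3] :Z:ZZZ
::ZZ:Z
:ZZ:ZZ
Z:::ZZ
::ZZ:Z
ZZZ:::
[4] :Z::ZZ
::::ZZ
:ZZZZZ
Z:::ZZ
::ZZ:Z
ZZZ:::

19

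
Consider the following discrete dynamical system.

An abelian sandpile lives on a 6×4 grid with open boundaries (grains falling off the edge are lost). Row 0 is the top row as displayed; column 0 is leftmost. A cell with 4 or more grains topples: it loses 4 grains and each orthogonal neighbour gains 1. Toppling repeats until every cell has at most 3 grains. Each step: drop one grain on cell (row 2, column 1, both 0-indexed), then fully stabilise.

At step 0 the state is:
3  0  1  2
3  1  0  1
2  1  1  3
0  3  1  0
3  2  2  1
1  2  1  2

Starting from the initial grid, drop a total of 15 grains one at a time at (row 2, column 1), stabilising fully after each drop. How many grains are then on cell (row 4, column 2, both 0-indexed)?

0

t=0: 3  0  1  2
3  1  0  1
2  1  1  3
0  3  1  0
3  2  2  1
1  2  1  2
t=1: 3  0  1  2
3  1  0  1
2  2  1  3
0  3  1  0
3  2  2  1
1  2  1  2
t=2: 3  0  1  2
3  1  0  1
2  3  1  3
0  3  1  0
3  2  2  1
1  2  1  2
t=3: 3  0  1  2
3  2  0  1
3  1  2  3
1  0  2  0
3  3  2  1
1  2  1  2
t=4: 3  0  1  2
3  2  0  1
3  2  2  3
1  0  2  0
3  3  2  1
1  2  1  2
t=5: 3  0  1  2
3  2  0  1
3  3  2  3
1  0  2  0
3  3  2  1
1  2  1  2
t=6: 0  2  1  2
2  0  1  1
1  2  3  3
2  1  2  0
3  3  2  1
1  2  1  2
t=7: 0  2  1  2
2  0  1  1
1  3  3  3
2  1  2  0
3  3  2  1
1  2  1  2
t=8: 0  2  1  2
2  1  2  2
2  1  1  0
2  2  3  1
3  3  2  1
1  2  1  2
t=9: 0  2  1  2
2  1  2  2
2  2  1  0
2  2  3  1
3  3  2  1
1  2  1  2
t=10: 0  2  1  2
2  1  2  2
2  3  1  0
2  2  3  1
3  3  2  1
1  2  1  2
t=11: 0  2  1  2
2  2  2  2
3  0  2  0
2  3  3  1
3  3  2  1
1  2  1  2
t=12: 0  2  1  2
2  2  2  2
3  1  2  0
2  3  3  1
3  3  2  1
1  2  1  2
t=13: 0  2  1  2
2  2  2  2
3  2  2  0
2  3  3  1
3  3  2  1
1  2  1  2
t=14: 0  2  1  2
2  2  2  2
3  3  2  0
2  3  3  1
3  3  2  1
1  2  1  2
t=15: 0  2  1  2
3  3  3  2
1  3  0  1
1  3  2  2
1  2  0  2
2  3  2  2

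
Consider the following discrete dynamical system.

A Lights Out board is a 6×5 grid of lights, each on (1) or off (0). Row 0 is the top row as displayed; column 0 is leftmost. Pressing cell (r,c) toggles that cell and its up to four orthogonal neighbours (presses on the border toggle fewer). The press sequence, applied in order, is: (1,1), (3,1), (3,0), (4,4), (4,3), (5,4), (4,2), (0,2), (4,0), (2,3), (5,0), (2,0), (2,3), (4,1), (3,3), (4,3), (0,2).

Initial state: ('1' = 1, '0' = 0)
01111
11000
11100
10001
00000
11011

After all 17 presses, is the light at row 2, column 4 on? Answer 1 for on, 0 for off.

k=0  01111
11000
11100
10001
00000
11011
k=1  00111
00100
10100
10001
00000
11011
k=2  00111
00100
11100
01101
01000
11011
k=3  00111
00100
01100
10101
11000
11011
k=4  00111
00100
01100
10100
11011
11010
k=5  00111
00100
01100
10110
11100
11000
k=6  00111
00100
01100
10110
11101
11011
k=7  00111
00100
01100
10010
10011
11111
k=8  01001
00000
01100
10010
10011
11111
k=9  01001
00000
01100
00010
01011
01111
k=10  01001
00010
01011
00000
01011
01111
k=11  01001
00010
01011
00000
11011
10111
k=12  01001
10010
10011
10000
11011
10111
k=13  01001
10000
10100
10010
11011
10111
k=14  01001
10000
10100
11010
00111
11111
k=15  01001
10000
10110
11101
00101
11111
k=16  01001
10000
10110
11111
00010
11101
k=17  00111
10100
10110
11111
00010
11101

0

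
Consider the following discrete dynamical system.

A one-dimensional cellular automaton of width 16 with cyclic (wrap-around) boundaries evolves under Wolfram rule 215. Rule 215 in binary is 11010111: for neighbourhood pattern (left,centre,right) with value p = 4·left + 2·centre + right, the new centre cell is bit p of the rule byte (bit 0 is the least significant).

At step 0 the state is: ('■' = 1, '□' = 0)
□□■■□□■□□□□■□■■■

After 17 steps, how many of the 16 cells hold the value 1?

13

k=0  □□■■□□■□□□□■□■■■
k=1  ■■□■■■■■■■■■□□■■
k=2  ■■□□■■■■■■■■■■□■
k=3  ■■■■□■■■■■■■■■□□
k=4  □■■■□□■■■■■■■■■■
k=5  □□■■■■□■■■■■■■■■
k=6  ■■□■■■□□■■■■■■■■
k=7  ■■□□■■■■□■■■■■■■
k=8  ■■■■□■■■□□■■■■■■
k=9  ■■■■□□■■■■□■■■■■
k=10  ■■■■■■□■■■□□■■■■
k=11  ■■■■■■□□■■■■□■■■
k=12  ■■■■■■■■□■■■□□■■
k=13  ■■■■■■■■□□■■■■□■
k=14  ■■■■■■■■■■□■■■□□
k=15  □■■■■■■■■■□□■■■■
k=16  □□■■■■■■■■■■□■■■
k=17  ■■□■■■■■■■■■□□■■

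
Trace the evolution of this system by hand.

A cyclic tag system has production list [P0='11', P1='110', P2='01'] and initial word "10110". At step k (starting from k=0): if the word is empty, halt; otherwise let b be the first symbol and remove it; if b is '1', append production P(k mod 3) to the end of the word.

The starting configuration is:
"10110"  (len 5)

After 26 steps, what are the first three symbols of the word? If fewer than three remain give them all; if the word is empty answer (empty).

001

step 0: "10110"  (len 5)
step 1: "011011"  (len 6)
step 2: "11011"  (len 5)
step 3: "101101"  (len 6)
step 4: "0110111"  (len 7)
step 5: "110111"  (len 6)
step 6: "1011101"  (len 7)
step 7: "01110111"  (len 8)
step 8: "1110111"  (len 7)
step 9: "11011101"  (len 8)
step 10: "101110111"  (len 9)
step 11: "01110111110"  (len 11)
step 12: "1110111110"  (len 10)
step 13: "11011111011"  (len 11)
step 14: "1011111011110"  (len 13)
step 15: "01111101111001"  (len 14)
step 16: "1111101111001"  (len 13)
step 17: "111101111001110"  (len 15)
step 18: "1110111100111001"  (len 16)
step 19: "11011110011100111"  (len 17)
step 20: "1011110011100111110"  (len 19)
step 21: "01111001110011111001"  (len 20)
step 22: "1111001110011111001"  (len 19)
step 23: "111001110011111001110"  (len 21)
step 24: "1100111001111100111001"  (len 22)
step 25: "10011100111110011100111"  (len 23)
step 26: "0011100111110011100111110"  (len 25)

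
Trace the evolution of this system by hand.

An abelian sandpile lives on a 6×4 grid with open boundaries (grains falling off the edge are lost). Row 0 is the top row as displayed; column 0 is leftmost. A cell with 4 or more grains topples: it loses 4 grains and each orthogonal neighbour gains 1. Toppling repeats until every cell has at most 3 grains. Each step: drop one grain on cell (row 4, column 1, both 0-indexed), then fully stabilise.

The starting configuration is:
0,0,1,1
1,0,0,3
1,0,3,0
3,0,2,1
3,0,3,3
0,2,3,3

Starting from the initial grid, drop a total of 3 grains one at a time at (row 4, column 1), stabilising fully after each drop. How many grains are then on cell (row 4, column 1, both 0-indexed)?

3

0) 0,0,1,1
1,0,0,3
1,0,3,0
3,0,2,1
3,0,3,3
0,2,3,3
1) 0,0,1,1
1,0,0,3
1,0,3,0
3,0,2,1
3,1,3,3
0,2,3,3
2) 0,0,1,1
1,0,0,3
1,0,3,0
3,0,2,1
3,2,3,3
0,2,3,3
3) 0,0,1,1
1,0,0,3
1,0,3,0
3,0,2,1
3,3,3,3
0,2,3,3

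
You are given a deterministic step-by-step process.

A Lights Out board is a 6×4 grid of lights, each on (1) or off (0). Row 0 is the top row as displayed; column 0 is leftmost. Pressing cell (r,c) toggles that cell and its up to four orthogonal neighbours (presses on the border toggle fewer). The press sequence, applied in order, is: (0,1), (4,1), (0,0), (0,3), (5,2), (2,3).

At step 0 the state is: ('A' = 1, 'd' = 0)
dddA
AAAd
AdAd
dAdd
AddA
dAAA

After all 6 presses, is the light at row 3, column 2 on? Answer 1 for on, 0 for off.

0

k=0  dddA
AAAd
AdAd
dAdd
AddA
dAAA
k=1  AAAA
AdAd
AdAd
dAdd
AddA
dAAA
k=2  AAAA
AdAd
AdAd
dddd
dAAA
ddAA
k=3  ddAA
ddAd
AdAd
dddd
dAAA
ddAA
k=4  dddd
ddAA
AdAd
dddd
dAAA
ddAA
k=5  dddd
ddAA
AdAd
dddd
dAdA
dAdd
k=6  dddd
ddAd
AddA
dddA
dAdA
dAdd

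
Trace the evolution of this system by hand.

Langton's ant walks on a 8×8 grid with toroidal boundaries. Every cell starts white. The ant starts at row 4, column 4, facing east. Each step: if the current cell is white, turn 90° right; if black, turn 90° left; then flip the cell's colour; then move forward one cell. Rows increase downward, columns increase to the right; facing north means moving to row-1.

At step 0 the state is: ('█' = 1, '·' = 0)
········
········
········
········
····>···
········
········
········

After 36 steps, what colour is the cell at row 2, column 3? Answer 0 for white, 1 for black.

t=0: ········
········
········
········
····>···
········
········
········
t=1: ········
········
········
········
····█···
····v···
········
········
t=2: ········
········
········
········
····█···
···<█···
········
········
t=3: ········
········
········
········
···^█···
···██···
········
········
t=4: ········
········
········
········
···█>···
···██···
········
········
t=5: ········
········
········
····^···
···█····
···██···
········
········
t=6: ········
········
········
····█>··
···█····
···██···
········
········
t=7: ········
········
········
····██··
···█·v··
···██···
········
········
t=8: ········
········
········
····██··
···█<█··
···██···
········
········
t=9: ········
········
········
····^█··
···███··
···██···
········
········
t=10: ········
········
········
···<·█··
···███··
···██···
········
········
t=11: ········
········
···^····
···█·█··
···███··
···██···
········
········
t=12: ········
········
···█>···
···█·█··
···███··
···██···
········
········
t=13: ········
········
···██···
···█v█··
···███··
···██···
········
········
t=14: ········
········
···██···
···<██··
···███··
···██···
········
········
t=15: ········
········
···██···
····██··
···v██··
···██···
········
········
t=16: ········
········
···██···
····██··
····>█··
···██···
········
········
t=17: ········
········
···██···
····^█··
·····█··
···██···
········
········
t=18: ········
········
···██···
···<·█··
·····█··
···██···
········
········
t=19: ········
········
···^█···
···█·█··
·····█··
···██···
········
········
t=20: ········
········
··<·█···
···█·█··
·····█··
···██···
········
········
t=21: ········
··^·····
··█·█···
···█·█··
·····█··
···██···
········
········
t=22: ········
··█>····
··█·█···
···█·█··
·····█··
···██···
········
········
t=23: ········
··██····
··█v█···
···█·█··
·····█··
···██···
········
········
t=24: ········
··██····
··<██···
···█·█··
·····█··
···██···
········
········
t=25: ········
··██····
···██···
··v█·█··
·····█··
···██···
········
········
t=26: ········
··██····
···██···
·<██·█··
·····█··
···██···
········
········
t=27: ········
··██····
·^·██···
·███·█··
·····█··
···██···
········
········
t=28: ········
··██····
·█>██···
·███·█··
·····█··
···██···
········
········
t=29: ········
··██····
·████···
·█v█·█··
·····█··
···██···
········
········
t=30: ········
··██····
·████···
·█·>·█··
·····█··
···██···
········
········
t=31: ········
··██····
·██^█···
·█···█··
·····█··
···██···
········
········
t=32: ········
··██····
·█<·█···
·█···█··
·····█··
···██···
········
········
t=33: ········
··██····
·█··█···
·█v··█··
·····█··
···██···
········
········
t=34: ········
··██····
·█··█···
·<█··█··
·····█··
···██···
········
········
t=35: ········
··██····
·█··█···
··█··█··
·v···█··
···██···
········
········
t=36: ········
··██····
·█··█···
··█··█··
<█···█··
···██···
········
········

0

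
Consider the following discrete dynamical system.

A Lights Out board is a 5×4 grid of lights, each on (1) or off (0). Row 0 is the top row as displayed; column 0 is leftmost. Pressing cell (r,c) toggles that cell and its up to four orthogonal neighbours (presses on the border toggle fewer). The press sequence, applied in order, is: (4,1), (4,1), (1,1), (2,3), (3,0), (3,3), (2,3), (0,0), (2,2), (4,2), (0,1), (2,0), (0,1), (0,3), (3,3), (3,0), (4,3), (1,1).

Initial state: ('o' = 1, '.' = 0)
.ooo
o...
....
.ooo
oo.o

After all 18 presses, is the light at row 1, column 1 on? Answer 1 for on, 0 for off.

[0] .ooo
o...
....
.ooo
oo.o
[1] .ooo
o...
....
..oo
..oo
[2] .ooo
o...
....
.ooo
oo.o
[3] ..oo
.oo.
.o..
.ooo
oo.o
[4] ..oo
.ooo
.ooo
.oo.
oo.o
[5] ..oo
.ooo
oooo
o.o.
.o.o
[6] ..oo
.ooo
ooo.
o..o
.o..
[7] ..oo
.oo.
oo.o
o...
.o..
[8] oooo
ooo.
oo.o
o...
.o..
[9] oooo
oo..
o.o.
o.o.
.o..
[10] oooo
oo..
o.o.
o...
..oo
[11] ...o
o...
o.o.
o...
..oo
[12] ...o
....
.oo.
....
..oo
[13] oooo
.o..
.oo.
....
..oo
[14] oo..
.o.o
.oo.
....
..oo
[15] oo..
.o.o
.ooo
..oo
..o.
[16] oo..
.o.o
oooo
oooo
o.o.
[17] oo..
.o.o
oooo
ooo.
o..o
[18] o...
o.oo
o.oo
ooo.
o..o

0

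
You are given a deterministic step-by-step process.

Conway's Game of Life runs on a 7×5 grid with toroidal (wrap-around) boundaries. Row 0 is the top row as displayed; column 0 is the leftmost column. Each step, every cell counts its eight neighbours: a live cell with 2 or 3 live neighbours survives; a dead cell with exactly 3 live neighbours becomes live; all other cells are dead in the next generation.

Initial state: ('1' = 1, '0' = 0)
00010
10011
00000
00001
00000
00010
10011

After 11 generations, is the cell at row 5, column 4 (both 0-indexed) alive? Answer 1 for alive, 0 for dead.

1

step 0: 00010
10011
00000
00001
00000
00010
10011
step 1: 00100
00011
10010
00000
00000
00010
00110
step 2: 00101
00111
00010
00000
00000
00110
00110
step 3: 01001
00101
00111
00000
00000
00110
01001
step 4: 01101
01101
00101
00010
00000
00110
01001
step 5: 00001
00001
11101
00010
00110
00110
01001
step 6: 00011
01001
11101
10000
00001
01001
10101
step 7: 01100
01000
00111
00010
00001
01001
01100
step 8: 10000
11000
00111
00100
10011
01110
00010
step 9: 11001
11110
10111
11100
10001
11000
01011
step 10: 00000
00000
00000
00100
00101
01110
00010
step 11: 00000
00000
00000
00010
00000
01001
00010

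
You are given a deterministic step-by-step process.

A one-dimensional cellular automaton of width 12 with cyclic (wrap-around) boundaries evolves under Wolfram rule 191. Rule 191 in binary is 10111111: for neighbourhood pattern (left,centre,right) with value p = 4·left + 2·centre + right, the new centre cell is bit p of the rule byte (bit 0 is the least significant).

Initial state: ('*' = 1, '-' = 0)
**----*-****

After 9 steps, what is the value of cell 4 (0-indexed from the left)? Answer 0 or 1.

1

step 0: **----*-****
step 1: *-**********
step 2: -***********
step 3: ***********-
step 4: **********-*
step 5: *********-**
step 6: ********-***
step 7: *******-****
step 8: ******-*****
step 9: *****-******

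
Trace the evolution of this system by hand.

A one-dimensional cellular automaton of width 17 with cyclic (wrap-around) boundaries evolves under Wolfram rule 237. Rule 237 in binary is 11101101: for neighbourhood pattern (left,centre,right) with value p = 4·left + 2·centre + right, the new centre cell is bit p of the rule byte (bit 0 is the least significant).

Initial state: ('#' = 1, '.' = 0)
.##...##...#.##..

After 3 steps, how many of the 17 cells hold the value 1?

17

t=0: .##...##...#.##..
t=1: .##.#.##.#.####.#
t=2: #################
t=3: #################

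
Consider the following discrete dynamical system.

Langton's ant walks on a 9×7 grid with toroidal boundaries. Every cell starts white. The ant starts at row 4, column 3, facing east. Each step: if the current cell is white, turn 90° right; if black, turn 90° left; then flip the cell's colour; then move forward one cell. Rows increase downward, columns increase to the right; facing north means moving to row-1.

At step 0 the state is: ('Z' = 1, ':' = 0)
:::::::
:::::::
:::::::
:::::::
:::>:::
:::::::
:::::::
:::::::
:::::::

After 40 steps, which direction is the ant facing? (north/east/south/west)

step 0: :::::::
:::::::
:::::::
:::::::
:::>:::
:::::::
:::::::
:::::::
:::::::
step 1: :::::::
:::::::
:::::::
:::::::
:::Z:::
:::v:::
:::::::
:::::::
:::::::
step 2: :::::::
:::::::
:::::::
:::::::
:::Z:::
::<Z:::
:::::::
:::::::
:::::::
step 3: :::::::
:::::::
:::::::
:::::::
::^Z:::
::ZZ:::
:::::::
:::::::
:::::::
step 4: :::::::
:::::::
:::::::
:::::::
::Z>:::
::ZZ:::
:::::::
:::::::
:::::::
step 5: :::::::
:::::::
:::::::
:::^:::
::Z::::
::ZZ:::
:::::::
:::::::
:::::::
step 6: :::::::
:::::::
:::::::
:::Z>::
::Z::::
::ZZ:::
:::::::
:::::::
:::::::
step 7: :::::::
:::::::
:::::::
:::ZZ::
::Z:v::
::ZZ:::
:::::::
:::::::
:::::::
step 8: :::::::
:::::::
:::::::
:::ZZ::
::Z<Z::
::ZZ:::
:::::::
:::::::
:::::::
step 9: :::::::
:::::::
:::::::
:::^Z::
::ZZZ::
::ZZ:::
:::::::
:::::::
:::::::
step 10: :::::::
:::::::
:::::::
::<:Z::
::ZZZ::
::ZZ:::
:::::::
:::::::
:::::::
step 11: :::::::
:::::::
::^::::
::Z:Z::
::ZZZ::
::ZZ:::
:::::::
:::::::
:::::::
step 12: :::::::
:::::::
::Z>:::
::Z:Z::
::ZZZ::
::ZZ:::
:::::::
:::::::
:::::::
step 13: :::::::
:::::::
::ZZ:::
::ZvZ::
::ZZZ::
::ZZ:::
:::::::
:::::::
:::::::
step 14: :::::::
:::::::
::ZZ:::
::<ZZ::
::ZZZ::
::ZZ:::
:::::::
:::::::
:::::::
step 15: :::::::
:::::::
::ZZ:::
:::ZZ::
::vZZ::
::ZZ:::
:::::::
:::::::
:::::::
step 16: :::::::
:::::::
::ZZ:::
:::ZZ::
:::>Z::
::ZZ:::
:::::::
:::::::
:::::::
step 17: :::::::
:::::::
::ZZ:::
:::^Z::
::::Z::
::ZZ:::
:::::::
:::::::
:::::::
step 18: :::::::
:::::::
::ZZ:::
::<:Z::
::::Z::
::ZZ:::
:::::::
:::::::
:::::::
step 19: :::::::
:::::::
::^Z:::
::Z:Z::
::::Z::
::ZZ:::
:::::::
:::::::
:::::::
step 20: :::::::
:::::::
:<:Z:::
::Z:Z::
::::Z::
::ZZ:::
:::::::
:::::::
:::::::
step 21: :::::::
:^:::::
:Z:Z:::
::Z:Z::
::::Z::
::ZZ:::
:::::::
:::::::
:::::::
step 22: :::::::
:Z>::::
:Z:Z:::
::Z:Z::
::::Z::
::ZZ:::
:::::::
:::::::
:::::::
step 23: :::::::
:ZZ::::
:ZvZ:::
::Z:Z::
::::Z::
::ZZ:::
:::::::
:::::::
:::::::
step 24: :::::::
:ZZ::::
:<ZZ:::
::Z:Z::
::::Z::
::ZZ:::
:::::::
:::::::
:::::::
step 25: :::::::
:ZZ::::
::ZZ:::
:vZ:Z::
::::Z::
::ZZ:::
:::::::
:::::::
:::::::
step 26: :::::::
:ZZ::::
::ZZ:::
<ZZ:Z::
::::Z::
::ZZ:::
:::::::
:::::::
:::::::
step 27: :::::::
:ZZ::::
^:ZZ:::
ZZZ:Z::
::::Z::
::ZZ:::
:::::::
:::::::
:::::::
step 28: :::::::
:ZZ::::
Z>ZZ:::
ZZZ:Z::
::::Z::
::ZZ:::
:::::::
:::::::
:::::::
step 29: :::::::
:ZZ::::
ZZZZ:::
ZvZ:Z::
::::Z::
::ZZ:::
:::::::
:::::::
:::::::
step 30: :::::::
:ZZ::::
ZZZZ:::
Z:>:Z::
::::Z::
::ZZ:::
:::::::
:::::::
:::::::
step 31: :::::::
:ZZ::::
ZZ^Z:::
Z:::Z::
::::Z::
::ZZ:::
:::::::
:::::::
:::::::
step 32: :::::::
:ZZ::::
Z<:Z:::
Z:::Z::
::::Z::
::ZZ:::
:::::::
:::::::
:::::::
step 33: :::::::
:ZZ::::
Z::Z:::
Zv::Z::
::::Z::
::ZZ:::
:::::::
:::::::
:::::::
step 34: :::::::
:ZZ::::
Z::Z:::
<Z::Z::
::::Z::
::ZZ:::
:::::::
:::::::
:::::::
step 35: :::::::
:ZZ::::
Z::Z:::
:Z::Z::
v:::Z::
::ZZ:::
:::::::
:::::::
:::::::
step 36: :::::::
:ZZ::::
Z::Z:::
:Z::Z::
Z:::Z:<
::ZZ:::
:::::::
:::::::
:::::::
step 37: :::::::
:ZZ::::
Z::Z:::
:Z::Z:^
Z:::Z:Z
::ZZ:::
:::::::
:::::::
:::::::
step 38: :::::::
:ZZ::::
Z::Z:::
>Z::Z:Z
Z:::Z:Z
::ZZ:::
:::::::
:::::::
:::::::
step 39: :::::::
:ZZ::::
Z::Z:::
ZZ::Z:Z
v:::Z:Z
::ZZ:::
:::::::
:::::::
:::::::
step 40: :::::::
:ZZ::::
Z::Z:::
ZZ::Z:Z
:>::Z:Z
::ZZ:::
:::::::
:::::::
:::::::

east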